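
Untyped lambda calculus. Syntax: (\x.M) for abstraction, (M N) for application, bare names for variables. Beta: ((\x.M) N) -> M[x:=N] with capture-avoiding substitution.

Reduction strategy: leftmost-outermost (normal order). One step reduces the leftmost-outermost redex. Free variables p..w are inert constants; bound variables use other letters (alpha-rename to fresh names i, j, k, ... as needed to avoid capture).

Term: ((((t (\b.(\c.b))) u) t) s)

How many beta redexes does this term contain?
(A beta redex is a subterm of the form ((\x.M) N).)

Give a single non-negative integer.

Answer: 0

Derivation:
Term: ((((t (\b.(\c.b))) u) t) s)
  (no redexes)
Total redexes: 0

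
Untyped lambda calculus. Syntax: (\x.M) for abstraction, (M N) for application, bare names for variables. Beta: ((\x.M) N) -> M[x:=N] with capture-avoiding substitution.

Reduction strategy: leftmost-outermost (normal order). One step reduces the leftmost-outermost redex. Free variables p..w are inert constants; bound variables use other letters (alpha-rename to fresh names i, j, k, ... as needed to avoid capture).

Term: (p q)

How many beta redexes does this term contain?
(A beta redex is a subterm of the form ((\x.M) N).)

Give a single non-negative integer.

Answer: 0

Derivation:
Term: (p q)
  (no redexes)
Total redexes: 0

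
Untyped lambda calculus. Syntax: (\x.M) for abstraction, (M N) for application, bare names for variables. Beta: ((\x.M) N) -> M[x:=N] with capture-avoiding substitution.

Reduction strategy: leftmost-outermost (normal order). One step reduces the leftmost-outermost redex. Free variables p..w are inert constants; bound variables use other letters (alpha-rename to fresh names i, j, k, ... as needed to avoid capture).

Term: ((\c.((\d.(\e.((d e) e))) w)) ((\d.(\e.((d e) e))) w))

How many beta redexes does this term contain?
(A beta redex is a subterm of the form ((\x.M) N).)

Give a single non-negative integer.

Term: ((\c.((\d.(\e.((d e) e))) w)) ((\d.(\e.((d e) e))) w))
  Redex: ((\c.((\d.(\e.((d e) e))) w)) ((\d.(\e.((d e) e))) w))
  Redex: ((\d.(\e.((d e) e))) w)
  Redex: ((\d.(\e.((d e) e))) w)
Total redexes: 3

Answer: 3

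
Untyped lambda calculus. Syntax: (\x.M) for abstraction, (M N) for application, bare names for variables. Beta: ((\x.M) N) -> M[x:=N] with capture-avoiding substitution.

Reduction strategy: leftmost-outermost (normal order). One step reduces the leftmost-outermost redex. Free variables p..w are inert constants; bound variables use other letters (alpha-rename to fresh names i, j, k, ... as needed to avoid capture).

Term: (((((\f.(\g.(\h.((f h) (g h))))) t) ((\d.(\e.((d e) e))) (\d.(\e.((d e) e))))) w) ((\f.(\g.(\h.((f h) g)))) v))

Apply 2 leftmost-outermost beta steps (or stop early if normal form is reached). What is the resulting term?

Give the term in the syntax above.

Answer: (((\h.((t h) (((\d.(\e.((d e) e))) (\d.(\e.((d e) e)))) h))) w) ((\f.(\g.(\h.((f h) g)))) v))

Derivation:
Step 0: (((((\f.(\g.(\h.((f h) (g h))))) t) ((\d.(\e.((d e) e))) (\d.(\e.((d e) e))))) w) ((\f.(\g.(\h.((f h) g)))) v))
Step 1: ((((\g.(\h.((t h) (g h)))) ((\d.(\e.((d e) e))) (\d.(\e.((d e) e))))) w) ((\f.(\g.(\h.((f h) g)))) v))
Step 2: (((\h.((t h) (((\d.(\e.((d e) e))) (\d.(\e.((d e) e)))) h))) w) ((\f.(\g.(\h.((f h) g)))) v))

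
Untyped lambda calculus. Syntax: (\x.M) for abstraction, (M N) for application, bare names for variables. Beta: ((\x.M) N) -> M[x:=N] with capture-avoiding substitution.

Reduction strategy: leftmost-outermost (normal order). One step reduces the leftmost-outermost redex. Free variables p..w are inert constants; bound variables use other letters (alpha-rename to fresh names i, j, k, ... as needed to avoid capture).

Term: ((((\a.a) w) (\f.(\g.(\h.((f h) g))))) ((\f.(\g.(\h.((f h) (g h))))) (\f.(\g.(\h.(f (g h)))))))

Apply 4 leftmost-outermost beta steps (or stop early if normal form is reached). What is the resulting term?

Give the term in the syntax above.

Step 0: ((((\a.a) w) (\f.(\g.(\h.((f h) g))))) ((\f.(\g.(\h.((f h) (g h))))) (\f.(\g.(\h.(f (g h)))))))
Step 1: ((w (\f.(\g.(\h.((f h) g))))) ((\f.(\g.(\h.((f h) (g h))))) (\f.(\g.(\h.(f (g h)))))))
Step 2: ((w (\f.(\g.(\h.((f h) g))))) (\g.(\h.(((\f.(\g.(\h.(f (g h))))) h) (g h)))))
Step 3: ((w (\f.(\g.(\h.((f h) g))))) (\g.(\h.((\g.(\i.(h (g i)))) (g h)))))
Step 4: ((w (\f.(\g.(\h.((f h) g))))) (\g.(\h.(\i.(h ((g h) i))))))

Answer: ((w (\f.(\g.(\h.((f h) g))))) (\g.(\h.(\i.(h ((g h) i))))))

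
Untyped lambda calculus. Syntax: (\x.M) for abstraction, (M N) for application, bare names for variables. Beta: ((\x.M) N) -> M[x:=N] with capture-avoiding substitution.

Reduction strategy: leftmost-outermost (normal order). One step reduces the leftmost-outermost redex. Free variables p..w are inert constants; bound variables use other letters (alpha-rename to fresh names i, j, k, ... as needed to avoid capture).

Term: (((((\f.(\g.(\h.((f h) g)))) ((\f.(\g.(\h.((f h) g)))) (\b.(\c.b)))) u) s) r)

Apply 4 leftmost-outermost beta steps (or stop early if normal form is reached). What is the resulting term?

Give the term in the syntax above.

Step 0: (((((\f.(\g.(\h.((f h) g)))) ((\f.(\g.(\h.((f h) g)))) (\b.(\c.b)))) u) s) r)
Step 1: ((((\g.(\h.((((\f.(\g.(\h.((f h) g)))) (\b.(\c.b))) h) g))) u) s) r)
Step 2: (((\h.((((\f.(\g.(\h.((f h) g)))) (\b.(\c.b))) h) u)) s) r)
Step 3: (((((\f.(\g.(\h.((f h) g)))) (\b.(\c.b))) s) u) r)
Step 4: ((((\g.(\h.(((\b.(\c.b)) h) g))) s) u) r)

Answer: ((((\g.(\h.(((\b.(\c.b)) h) g))) s) u) r)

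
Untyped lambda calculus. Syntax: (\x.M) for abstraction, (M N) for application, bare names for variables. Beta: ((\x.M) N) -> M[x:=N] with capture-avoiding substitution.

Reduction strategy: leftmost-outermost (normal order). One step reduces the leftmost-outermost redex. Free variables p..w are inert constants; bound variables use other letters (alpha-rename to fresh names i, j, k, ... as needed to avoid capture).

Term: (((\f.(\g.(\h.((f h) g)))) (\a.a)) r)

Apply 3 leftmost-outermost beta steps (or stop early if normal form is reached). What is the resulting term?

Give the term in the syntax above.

Step 0: (((\f.(\g.(\h.((f h) g)))) (\a.a)) r)
Step 1: ((\g.(\h.(((\a.a) h) g))) r)
Step 2: (\h.(((\a.a) h) r))
Step 3: (\h.(h r))

Answer: (\h.(h r))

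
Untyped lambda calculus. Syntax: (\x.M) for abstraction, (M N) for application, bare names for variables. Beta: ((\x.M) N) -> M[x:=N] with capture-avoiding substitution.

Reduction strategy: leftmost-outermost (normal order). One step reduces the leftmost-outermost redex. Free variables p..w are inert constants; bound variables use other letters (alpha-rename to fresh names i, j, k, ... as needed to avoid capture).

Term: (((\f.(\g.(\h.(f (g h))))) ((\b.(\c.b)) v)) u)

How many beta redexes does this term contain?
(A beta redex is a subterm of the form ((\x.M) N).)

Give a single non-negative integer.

Answer: 2

Derivation:
Term: (((\f.(\g.(\h.(f (g h))))) ((\b.(\c.b)) v)) u)
  Redex: ((\f.(\g.(\h.(f (g h))))) ((\b.(\c.b)) v))
  Redex: ((\b.(\c.b)) v)
Total redexes: 2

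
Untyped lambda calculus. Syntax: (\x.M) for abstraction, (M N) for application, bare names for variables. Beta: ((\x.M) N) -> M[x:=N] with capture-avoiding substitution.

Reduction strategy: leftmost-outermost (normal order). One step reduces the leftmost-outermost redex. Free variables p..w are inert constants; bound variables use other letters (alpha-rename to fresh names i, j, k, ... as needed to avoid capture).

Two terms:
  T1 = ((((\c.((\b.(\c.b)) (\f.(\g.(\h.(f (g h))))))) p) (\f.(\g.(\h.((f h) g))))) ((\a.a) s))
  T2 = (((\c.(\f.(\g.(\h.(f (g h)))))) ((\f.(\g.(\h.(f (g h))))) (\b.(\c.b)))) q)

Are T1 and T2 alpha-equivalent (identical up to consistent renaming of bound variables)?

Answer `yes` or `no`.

Answer: no

Derivation:
Term 1: ((((\c.((\b.(\c.b)) (\f.(\g.(\h.(f (g h))))))) p) (\f.(\g.(\h.((f h) g))))) ((\a.a) s))
Term 2: (((\c.(\f.(\g.(\h.(f (g h)))))) ((\f.(\g.(\h.(f (g h))))) (\b.(\c.b)))) q)
Alpha-equivalence: compare structure up to binder renaming.
Result: False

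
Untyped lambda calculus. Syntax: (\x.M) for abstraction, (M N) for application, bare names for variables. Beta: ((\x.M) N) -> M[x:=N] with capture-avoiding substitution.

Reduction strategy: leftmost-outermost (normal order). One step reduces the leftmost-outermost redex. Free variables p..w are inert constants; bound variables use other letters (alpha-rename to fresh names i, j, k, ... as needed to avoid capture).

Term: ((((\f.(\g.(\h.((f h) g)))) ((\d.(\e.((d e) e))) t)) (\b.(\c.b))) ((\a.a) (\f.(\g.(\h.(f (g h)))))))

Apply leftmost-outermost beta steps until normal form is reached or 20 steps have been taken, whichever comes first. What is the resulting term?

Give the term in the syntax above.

Step 0: ((((\f.(\g.(\h.((f h) g)))) ((\d.(\e.((d e) e))) t)) (\b.(\c.b))) ((\a.a) (\f.(\g.(\h.(f (g h)))))))
Step 1: (((\g.(\h.((((\d.(\e.((d e) e))) t) h) g))) (\b.(\c.b))) ((\a.a) (\f.(\g.(\h.(f (g h)))))))
Step 2: ((\h.((((\d.(\e.((d e) e))) t) h) (\b.(\c.b)))) ((\a.a) (\f.(\g.(\h.(f (g h)))))))
Step 3: ((((\d.(\e.((d e) e))) t) ((\a.a) (\f.(\g.(\h.(f (g h))))))) (\b.(\c.b)))
Step 4: (((\e.((t e) e)) ((\a.a) (\f.(\g.(\h.(f (g h))))))) (\b.(\c.b)))
Step 5: (((t ((\a.a) (\f.(\g.(\h.(f (g h))))))) ((\a.a) (\f.(\g.(\h.(f (g h))))))) (\b.(\c.b)))
Step 6: (((t (\f.(\g.(\h.(f (g h)))))) ((\a.a) (\f.(\g.(\h.(f (g h))))))) (\b.(\c.b)))
Step 7: (((t (\f.(\g.(\h.(f (g h)))))) (\f.(\g.(\h.(f (g h)))))) (\b.(\c.b)))

Answer: (((t (\f.(\g.(\h.(f (g h)))))) (\f.(\g.(\h.(f (g h)))))) (\b.(\c.b)))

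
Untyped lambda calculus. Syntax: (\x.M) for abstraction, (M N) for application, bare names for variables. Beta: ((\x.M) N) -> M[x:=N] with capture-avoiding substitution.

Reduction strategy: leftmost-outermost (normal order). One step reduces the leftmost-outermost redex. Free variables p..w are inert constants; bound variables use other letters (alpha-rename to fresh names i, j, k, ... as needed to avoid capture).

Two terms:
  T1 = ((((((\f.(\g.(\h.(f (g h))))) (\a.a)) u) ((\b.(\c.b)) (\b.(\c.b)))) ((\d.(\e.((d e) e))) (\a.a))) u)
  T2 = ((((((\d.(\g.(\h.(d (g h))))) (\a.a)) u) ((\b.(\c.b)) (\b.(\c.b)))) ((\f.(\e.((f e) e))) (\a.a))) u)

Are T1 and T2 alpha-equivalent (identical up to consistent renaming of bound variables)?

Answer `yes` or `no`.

Term 1: ((((((\f.(\g.(\h.(f (g h))))) (\a.a)) u) ((\b.(\c.b)) (\b.(\c.b)))) ((\d.(\e.((d e) e))) (\a.a))) u)
Term 2: ((((((\d.(\g.(\h.(d (g h))))) (\a.a)) u) ((\b.(\c.b)) (\b.(\c.b)))) ((\f.(\e.((f e) e))) (\a.a))) u)
Alpha-equivalence: compare structure up to binder renaming.
Result: True

Answer: yes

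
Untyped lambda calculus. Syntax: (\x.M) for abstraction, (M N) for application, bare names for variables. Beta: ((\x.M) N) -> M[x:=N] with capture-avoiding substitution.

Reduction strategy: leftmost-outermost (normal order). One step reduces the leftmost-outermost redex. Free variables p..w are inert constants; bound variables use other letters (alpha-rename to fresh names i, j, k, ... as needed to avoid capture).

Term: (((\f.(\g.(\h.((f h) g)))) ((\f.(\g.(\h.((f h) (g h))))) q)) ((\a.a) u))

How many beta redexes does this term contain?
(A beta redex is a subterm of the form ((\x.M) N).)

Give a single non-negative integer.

Term: (((\f.(\g.(\h.((f h) g)))) ((\f.(\g.(\h.((f h) (g h))))) q)) ((\a.a) u))
  Redex: ((\f.(\g.(\h.((f h) g)))) ((\f.(\g.(\h.((f h) (g h))))) q))
  Redex: ((\f.(\g.(\h.((f h) (g h))))) q)
  Redex: ((\a.a) u)
Total redexes: 3

Answer: 3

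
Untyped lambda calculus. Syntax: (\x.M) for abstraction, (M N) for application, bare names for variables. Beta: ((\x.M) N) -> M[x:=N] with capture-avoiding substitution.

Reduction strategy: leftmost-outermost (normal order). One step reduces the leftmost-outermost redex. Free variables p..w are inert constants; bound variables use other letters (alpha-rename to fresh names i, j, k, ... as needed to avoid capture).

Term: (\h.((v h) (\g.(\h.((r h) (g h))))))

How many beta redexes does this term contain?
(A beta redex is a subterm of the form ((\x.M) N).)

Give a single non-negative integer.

Term: (\h.((v h) (\g.(\h.((r h) (g h))))))
  (no redexes)
Total redexes: 0

Answer: 0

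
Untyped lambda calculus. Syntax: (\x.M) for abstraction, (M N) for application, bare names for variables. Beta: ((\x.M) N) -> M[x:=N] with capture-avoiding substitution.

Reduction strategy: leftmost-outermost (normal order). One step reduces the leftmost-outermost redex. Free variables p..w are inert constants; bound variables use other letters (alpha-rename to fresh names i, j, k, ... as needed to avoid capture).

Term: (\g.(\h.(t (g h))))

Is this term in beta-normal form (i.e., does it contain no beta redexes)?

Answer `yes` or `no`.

Term: (\g.(\h.(t (g h))))
No beta redexes found.

Answer: yes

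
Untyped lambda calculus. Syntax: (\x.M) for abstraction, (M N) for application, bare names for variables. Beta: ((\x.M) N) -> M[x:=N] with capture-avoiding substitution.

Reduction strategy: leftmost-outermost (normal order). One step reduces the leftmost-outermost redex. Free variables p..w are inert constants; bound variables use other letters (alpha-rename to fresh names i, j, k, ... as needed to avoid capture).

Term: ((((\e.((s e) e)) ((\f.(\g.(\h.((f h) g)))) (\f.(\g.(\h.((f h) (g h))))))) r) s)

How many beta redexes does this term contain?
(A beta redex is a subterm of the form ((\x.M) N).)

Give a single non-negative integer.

Answer: 2

Derivation:
Term: ((((\e.((s e) e)) ((\f.(\g.(\h.((f h) g)))) (\f.(\g.(\h.((f h) (g h))))))) r) s)
  Redex: ((\e.((s e) e)) ((\f.(\g.(\h.((f h) g)))) (\f.(\g.(\h.((f h) (g h)))))))
  Redex: ((\f.(\g.(\h.((f h) g)))) (\f.(\g.(\h.((f h) (g h))))))
Total redexes: 2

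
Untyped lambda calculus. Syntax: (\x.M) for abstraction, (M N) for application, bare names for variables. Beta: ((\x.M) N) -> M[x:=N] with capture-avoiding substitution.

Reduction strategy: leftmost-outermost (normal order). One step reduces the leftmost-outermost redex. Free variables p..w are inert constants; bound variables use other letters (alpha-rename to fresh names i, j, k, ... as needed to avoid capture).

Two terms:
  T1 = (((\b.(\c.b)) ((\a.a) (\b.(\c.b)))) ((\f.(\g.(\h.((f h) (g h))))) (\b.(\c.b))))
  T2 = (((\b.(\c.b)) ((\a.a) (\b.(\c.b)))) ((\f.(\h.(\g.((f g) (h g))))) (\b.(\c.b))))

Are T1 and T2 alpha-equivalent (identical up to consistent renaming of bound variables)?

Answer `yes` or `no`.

Answer: yes

Derivation:
Term 1: (((\b.(\c.b)) ((\a.a) (\b.(\c.b)))) ((\f.(\g.(\h.((f h) (g h))))) (\b.(\c.b))))
Term 2: (((\b.(\c.b)) ((\a.a) (\b.(\c.b)))) ((\f.(\h.(\g.((f g) (h g))))) (\b.(\c.b))))
Alpha-equivalence: compare structure up to binder renaming.
Result: True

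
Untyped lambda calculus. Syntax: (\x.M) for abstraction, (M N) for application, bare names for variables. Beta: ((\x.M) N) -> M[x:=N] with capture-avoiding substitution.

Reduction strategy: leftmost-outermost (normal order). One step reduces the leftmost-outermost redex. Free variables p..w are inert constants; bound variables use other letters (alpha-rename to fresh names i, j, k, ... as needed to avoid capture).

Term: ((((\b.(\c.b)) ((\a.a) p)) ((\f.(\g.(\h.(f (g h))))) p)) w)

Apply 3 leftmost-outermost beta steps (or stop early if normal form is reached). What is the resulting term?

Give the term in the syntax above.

Step 0: ((((\b.(\c.b)) ((\a.a) p)) ((\f.(\g.(\h.(f (g h))))) p)) w)
Step 1: (((\c.((\a.a) p)) ((\f.(\g.(\h.(f (g h))))) p)) w)
Step 2: (((\a.a) p) w)
Step 3: (p w)

Answer: (p w)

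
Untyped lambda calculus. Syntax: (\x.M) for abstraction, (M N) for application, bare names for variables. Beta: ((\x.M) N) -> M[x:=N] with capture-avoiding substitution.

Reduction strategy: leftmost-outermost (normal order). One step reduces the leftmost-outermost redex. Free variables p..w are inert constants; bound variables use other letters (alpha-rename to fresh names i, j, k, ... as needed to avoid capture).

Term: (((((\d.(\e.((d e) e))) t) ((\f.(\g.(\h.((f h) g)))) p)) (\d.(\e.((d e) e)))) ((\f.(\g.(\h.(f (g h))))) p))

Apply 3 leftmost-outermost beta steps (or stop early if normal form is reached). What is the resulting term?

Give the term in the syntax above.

Answer: ((((t (\g.(\h.((p h) g)))) ((\f.(\g.(\h.((f h) g)))) p)) (\d.(\e.((d e) e)))) ((\f.(\g.(\h.(f (g h))))) p))

Derivation:
Step 0: (((((\d.(\e.((d e) e))) t) ((\f.(\g.(\h.((f h) g)))) p)) (\d.(\e.((d e) e)))) ((\f.(\g.(\h.(f (g h))))) p))
Step 1: ((((\e.((t e) e)) ((\f.(\g.(\h.((f h) g)))) p)) (\d.(\e.((d e) e)))) ((\f.(\g.(\h.(f (g h))))) p))
Step 2: ((((t ((\f.(\g.(\h.((f h) g)))) p)) ((\f.(\g.(\h.((f h) g)))) p)) (\d.(\e.((d e) e)))) ((\f.(\g.(\h.(f (g h))))) p))
Step 3: ((((t (\g.(\h.((p h) g)))) ((\f.(\g.(\h.((f h) g)))) p)) (\d.(\e.((d e) e)))) ((\f.(\g.(\h.(f (g h))))) p))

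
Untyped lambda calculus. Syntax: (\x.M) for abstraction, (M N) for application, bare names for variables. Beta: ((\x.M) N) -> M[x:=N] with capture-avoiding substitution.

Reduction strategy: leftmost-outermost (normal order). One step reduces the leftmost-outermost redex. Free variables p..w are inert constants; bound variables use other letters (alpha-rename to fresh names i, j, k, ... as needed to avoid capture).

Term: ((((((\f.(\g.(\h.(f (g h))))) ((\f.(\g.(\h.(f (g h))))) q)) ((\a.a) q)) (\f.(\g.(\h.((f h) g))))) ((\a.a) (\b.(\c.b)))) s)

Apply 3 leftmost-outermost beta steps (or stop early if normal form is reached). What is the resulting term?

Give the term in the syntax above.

Answer: (((((\f.(\g.(\h.(f (g h))))) q) (((\a.a) q) (\f.(\g.(\h.((f h) g)))))) ((\a.a) (\b.(\c.b)))) s)

Derivation:
Step 0: ((((((\f.(\g.(\h.(f (g h))))) ((\f.(\g.(\h.(f (g h))))) q)) ((\a.a) q)) (\f.(\g.(\h.((f h) g))))) ((\a.a) (\b.(\c.b)))) s)
Step 1: (((((\g.(\h.(((\f.(\g.(\h.(f (g h))))) q) (g h)))) ((\a.a) q)) (\f.(\g.(\h.((f h) g))))) ((\a.a) (\b.(\c.b)))) s)
Step 2: ((((\h.(((\f.(\g.(\h.(f (g h))))) q) (((\a.a) q) h))) (\f.(\g.(\h.((f h) g))))) ((\a.a) (\b.(\c.b)))) s)
Step 3: (((((\f.(\g.(\h.(f (g h))))) q) (((\a.a) q) (\f.(\g.(\h.((f h) g)))))) ((\a.a) (\b.(\c.b)))) s)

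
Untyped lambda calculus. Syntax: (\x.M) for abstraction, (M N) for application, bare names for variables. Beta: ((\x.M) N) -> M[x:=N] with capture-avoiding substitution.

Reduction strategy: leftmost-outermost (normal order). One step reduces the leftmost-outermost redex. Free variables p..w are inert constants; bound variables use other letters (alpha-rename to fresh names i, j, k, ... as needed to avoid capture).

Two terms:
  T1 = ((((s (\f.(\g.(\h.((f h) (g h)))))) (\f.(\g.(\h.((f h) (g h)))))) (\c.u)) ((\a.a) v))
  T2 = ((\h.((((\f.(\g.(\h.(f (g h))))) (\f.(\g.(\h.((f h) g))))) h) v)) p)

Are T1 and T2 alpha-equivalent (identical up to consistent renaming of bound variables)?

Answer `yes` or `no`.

Term 1: ((((s (\f.(\g.(\h.((f h) (g h)))))) (\f.(\g.(\h.((f h) (g h)))))) (\c.u)) ((\a.a) v))
Term 2: ((\h.((((\f.(\g.(\h.(f (g h))))) (\f.(\g.(\h.((f h) g))))) h) v)) p)
Alpha-equivalence: compare structure up to binder renaming.
Result: False

Answer: no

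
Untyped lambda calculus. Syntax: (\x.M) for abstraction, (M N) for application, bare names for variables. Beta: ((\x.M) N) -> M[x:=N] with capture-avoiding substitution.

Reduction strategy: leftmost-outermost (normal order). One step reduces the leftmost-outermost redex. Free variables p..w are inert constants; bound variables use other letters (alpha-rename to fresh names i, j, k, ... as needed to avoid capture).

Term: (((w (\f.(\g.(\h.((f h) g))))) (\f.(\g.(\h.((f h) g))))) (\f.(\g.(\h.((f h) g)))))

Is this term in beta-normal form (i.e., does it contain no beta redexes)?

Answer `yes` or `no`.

Answer: yes

Derivation:
Term: (((w (\f.(\g.(\h.((f h) g))))) (\f.(\g.(\h.((f h) g))))) (\f.(\g.(\h.((f h) g)))))
No beta redexes found.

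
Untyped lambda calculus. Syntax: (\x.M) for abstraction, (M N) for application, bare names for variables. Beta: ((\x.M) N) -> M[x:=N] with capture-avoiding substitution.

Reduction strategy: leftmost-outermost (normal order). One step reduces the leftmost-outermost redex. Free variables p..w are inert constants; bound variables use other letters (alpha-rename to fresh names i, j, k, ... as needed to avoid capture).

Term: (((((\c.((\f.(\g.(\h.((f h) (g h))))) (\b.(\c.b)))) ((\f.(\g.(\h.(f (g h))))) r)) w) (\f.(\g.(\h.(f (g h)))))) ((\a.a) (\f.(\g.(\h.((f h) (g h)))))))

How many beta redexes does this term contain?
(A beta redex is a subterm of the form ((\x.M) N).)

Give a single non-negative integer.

Term: (((((\c.((\f.(\g.(\h.((f h) (g h))))) (\b.(\c.b)))) ((\f.(\g.(\h.(f (g h))))) r)) w) (\f.(\g.(\h.(f (g h)))))) ((\a.a) (\f.(\g.(\h.((f h) (g h)))))))
  Redex: ((\c.((\f.(\g.(\h.((f h) (g h))))) (\b.(\c.b)))) ((\f.(\g.(\h.(f (g h))))) r))
  Redex: ((\f.(\g.(\h.((f h) (g h))))) (\b.(\c.b)))
  Redex: ((\f.(\g.(\h.(f (g h))))) r)
  Redex: ((\a.a) (\f.(\g.(\h.((f h) (g h))))))
Total redexes: 4

Answer: 4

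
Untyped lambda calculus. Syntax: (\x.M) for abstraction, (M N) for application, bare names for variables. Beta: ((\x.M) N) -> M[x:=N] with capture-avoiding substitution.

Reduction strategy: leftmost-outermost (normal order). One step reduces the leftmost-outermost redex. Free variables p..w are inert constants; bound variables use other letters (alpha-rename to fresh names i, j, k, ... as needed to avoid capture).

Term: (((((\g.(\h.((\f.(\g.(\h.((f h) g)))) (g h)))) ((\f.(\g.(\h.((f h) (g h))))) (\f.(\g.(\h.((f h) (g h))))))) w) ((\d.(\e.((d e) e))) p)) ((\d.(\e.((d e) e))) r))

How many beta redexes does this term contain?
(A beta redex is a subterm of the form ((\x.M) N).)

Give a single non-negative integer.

Term: (((((\g.(\h.((\f.(\g.(\h.((f h) g)))) (g h)))) ((\f.(\g.(\h.((f h) (g h))))) (\f.(\g.(\h.((f h) (g h))))))) w) ((\d.(\e.((d e) e))) p)) ((\d.(\e.((d e) e))) r))
  Redex: ((\g.(\h.((\f.(\g.(\h.((f h) g)))) (g h)))) ((\f.(\g.(\h.((f h) (g h))))) (\f.(\g.(\h.((f h) (g h)))))))
  Redex: ((\f.(\g.(\h.((f h) g)))) (g h))
  Redex: ((\f.(\g.(\h.((f h) (g h))))) (\f.(\g.(\h.((f h) (g h))))))
  Redex: ((\d.(\e.((d e) e))) p)
  Redex: ((\d.(\e.((d e) e))) r)
Total redexes: 5

Answer: 5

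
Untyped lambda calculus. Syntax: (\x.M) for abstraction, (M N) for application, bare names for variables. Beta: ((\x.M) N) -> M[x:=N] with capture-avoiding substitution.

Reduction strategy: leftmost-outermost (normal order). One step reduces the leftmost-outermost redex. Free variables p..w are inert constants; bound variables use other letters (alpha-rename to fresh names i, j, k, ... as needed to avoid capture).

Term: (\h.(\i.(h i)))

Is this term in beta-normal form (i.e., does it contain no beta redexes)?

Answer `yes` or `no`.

Answer: yes

Derivation:
Term: (\h.(\i.(h i)))
No beta redexes found.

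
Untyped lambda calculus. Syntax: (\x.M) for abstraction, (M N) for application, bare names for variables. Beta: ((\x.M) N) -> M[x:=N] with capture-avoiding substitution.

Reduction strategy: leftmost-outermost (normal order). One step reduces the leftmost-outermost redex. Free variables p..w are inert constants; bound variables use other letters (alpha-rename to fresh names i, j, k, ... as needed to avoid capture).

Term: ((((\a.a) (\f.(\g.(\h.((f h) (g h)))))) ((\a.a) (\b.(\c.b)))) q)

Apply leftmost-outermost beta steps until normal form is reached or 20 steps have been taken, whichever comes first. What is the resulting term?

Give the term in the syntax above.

Answer: (\h.h)

Derivation:
Step 0: ((((\a.a) (\f.(\g.(\h.((f h) (g h)))))) ((\a.a) (\b.(\c.b)))) q)
Step 1: (((\f.(\g.(\h.((f h) (g h))))) ((\a.a) (\b.(\c.b)))) q)
Step 2: ((\g.(\h.((((\a.a) (\b.(\c.b))) h) (g h)))) q)
Step 3: (\h.((((\a.a) (\b.(\c.b))) h) (q h)))
Step 4: (\h.(((\b.(\c.b)) h) (q h)))
Step 5: (\h.((\c.h) (q h)))
Step 6: (\h.h)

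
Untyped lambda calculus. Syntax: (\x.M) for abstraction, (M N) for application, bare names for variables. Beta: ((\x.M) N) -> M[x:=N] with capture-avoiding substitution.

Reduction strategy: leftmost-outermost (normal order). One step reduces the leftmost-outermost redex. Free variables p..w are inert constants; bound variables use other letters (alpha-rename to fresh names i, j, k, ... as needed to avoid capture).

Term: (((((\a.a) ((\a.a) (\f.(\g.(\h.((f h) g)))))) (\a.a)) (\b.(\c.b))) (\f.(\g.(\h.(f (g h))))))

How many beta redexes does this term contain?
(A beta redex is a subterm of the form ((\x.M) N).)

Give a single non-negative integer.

Answer: 2

Derivation:
Term: (((((\a.a) ((\a.a) (\f.(\g.(\h.((f h) g)))))) (\a.a)) (\b.(\c.b))) (\f.(\g.(\h.(f (g h))))))
  Redex: ((\a.a) ((\a.a) (\f.(\g.(\h.((f h) g))))))
  Redex: ((\a.a) (\f.(\g.(\h.((f h) g)))))
Total redexes: 2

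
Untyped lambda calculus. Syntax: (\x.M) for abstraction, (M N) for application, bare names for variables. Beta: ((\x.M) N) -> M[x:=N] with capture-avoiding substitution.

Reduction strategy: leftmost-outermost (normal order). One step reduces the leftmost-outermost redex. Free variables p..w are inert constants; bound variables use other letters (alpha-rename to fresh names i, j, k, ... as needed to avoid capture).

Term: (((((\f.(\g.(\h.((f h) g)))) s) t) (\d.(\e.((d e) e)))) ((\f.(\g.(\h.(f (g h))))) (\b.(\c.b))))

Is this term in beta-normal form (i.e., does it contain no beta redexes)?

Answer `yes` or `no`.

Term: (((((\f.(\g.(\h.((f h) g)))) s) t) (\d.(\e.((d e) e)))) ((\f.(\g.(\h.(f (g h))))) (\b.(\c.b))))
Found 2 beta redex(es).

Answer: no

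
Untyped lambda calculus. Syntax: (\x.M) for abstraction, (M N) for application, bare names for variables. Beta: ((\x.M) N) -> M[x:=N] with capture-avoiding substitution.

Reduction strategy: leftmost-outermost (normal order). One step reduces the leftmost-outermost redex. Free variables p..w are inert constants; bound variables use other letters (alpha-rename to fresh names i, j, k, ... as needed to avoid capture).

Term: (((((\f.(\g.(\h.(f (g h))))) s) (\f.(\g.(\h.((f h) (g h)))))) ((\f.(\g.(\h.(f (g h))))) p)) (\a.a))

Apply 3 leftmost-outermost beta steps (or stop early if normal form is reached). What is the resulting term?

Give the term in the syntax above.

Step 0: (((((\f.(\g.(\h.(f (g h))))) s) (\f.(\g.(\h.((f h) (g h)))))) ((\f.(\g.(\h.(f (g h))))) p)) (\a.a))
Step 1: ((((\g.(\h.(s (g h)))) (\f.(\g.(\h.((f h) (g h)))))) ((\f.(\g.(\h.(f (g h))))) p)) (\a.a))
Step 2: (((\h.(s ((\f.(\g.(\h.((f h) (g h))))) h))) ((\f.(\g.(\h.(f (g h))))) p)) (\a.a))
Step 3: ((s ((\f.(\g.(\h.((f h) (g h))))) ((\f.(\g.(\h.(f (g h))))) p))) (\a.a))

Answer: ((s ((\f.(\g.(\h.((f h) (g h))))) ((\f.(\g.(\h.(f (g h))))) p))) (\a.a))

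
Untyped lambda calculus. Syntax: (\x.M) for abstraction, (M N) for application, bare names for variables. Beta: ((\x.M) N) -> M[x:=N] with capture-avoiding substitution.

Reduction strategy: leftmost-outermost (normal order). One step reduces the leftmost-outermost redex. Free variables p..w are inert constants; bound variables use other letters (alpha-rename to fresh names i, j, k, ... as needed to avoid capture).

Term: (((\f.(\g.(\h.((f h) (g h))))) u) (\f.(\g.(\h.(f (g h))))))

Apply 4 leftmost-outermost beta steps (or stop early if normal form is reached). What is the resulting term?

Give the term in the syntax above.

Step 0: (((\f.(\g.(\h.((f h) (g h))))) u) (\f.(\g.(\h.(f (g h))))))
Step 1: ((\g.(\h.((u h) (g h)))) (\f.(\g.(\h.(f (g h))))))
Step 2: (\h.((u h) ((\f.(\g.(\h.(f (g h))))) h)))
Step 3: (\h.((u h) (\g.(\i.(h (g i))))))
Step 4: (normal form reached)

Answer: (\h.((u h) (\g.(\i.(h (g i))))))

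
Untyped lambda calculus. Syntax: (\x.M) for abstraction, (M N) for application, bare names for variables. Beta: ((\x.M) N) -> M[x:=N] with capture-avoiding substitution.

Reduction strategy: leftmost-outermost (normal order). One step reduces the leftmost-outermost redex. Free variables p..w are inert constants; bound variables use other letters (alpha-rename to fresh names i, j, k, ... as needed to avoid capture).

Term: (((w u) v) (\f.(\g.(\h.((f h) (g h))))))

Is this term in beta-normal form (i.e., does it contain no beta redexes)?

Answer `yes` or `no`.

Term: (((w u) v) (\f.(\g.(\h.((f h) (g h))))))
No beta redexes found.

Answer: yes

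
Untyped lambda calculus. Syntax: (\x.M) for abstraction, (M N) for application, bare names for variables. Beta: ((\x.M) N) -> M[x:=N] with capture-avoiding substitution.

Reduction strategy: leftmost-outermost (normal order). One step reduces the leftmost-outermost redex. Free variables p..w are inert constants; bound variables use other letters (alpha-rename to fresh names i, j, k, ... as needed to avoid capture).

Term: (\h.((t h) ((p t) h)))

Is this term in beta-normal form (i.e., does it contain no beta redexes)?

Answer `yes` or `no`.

Answer: yes

Derivation:
Term: (\h.((t h) ((p t) h)))
No beta redexes found.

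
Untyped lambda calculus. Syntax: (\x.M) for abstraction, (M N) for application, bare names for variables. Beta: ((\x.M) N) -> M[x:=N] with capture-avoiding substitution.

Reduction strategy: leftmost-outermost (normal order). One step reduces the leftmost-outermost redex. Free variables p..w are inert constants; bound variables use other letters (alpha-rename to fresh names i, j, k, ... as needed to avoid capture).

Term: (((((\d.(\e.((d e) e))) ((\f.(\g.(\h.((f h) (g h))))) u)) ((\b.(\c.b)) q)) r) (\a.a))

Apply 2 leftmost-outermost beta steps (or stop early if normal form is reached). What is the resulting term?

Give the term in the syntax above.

Step 0: (((((\d.(\e.((d e) e))) ((\f.(\g.(\h.((f h) (g h))))) u)) ((\b.(\c.b)) q)) r) (\a.a))
Step 1: ((((\e.((((\f.(\g.(\h.((f h) (g h))))) u) e) e)) ((\b.(\c.b)) q)) r) (\a.a))
Step 2: ((((((\f.(\g.(\h.((f h) (g h))))) u) ((\b.(\c.b)) q)) ((\b.(\c.b)) q)) r) (\a.a))

Answer: ((((((\f.(\g.(\h.((f h) (g h))))) u) ((\b.(\c.b)) q)) ((\b.(\c.b)) q)) r) (\a.a))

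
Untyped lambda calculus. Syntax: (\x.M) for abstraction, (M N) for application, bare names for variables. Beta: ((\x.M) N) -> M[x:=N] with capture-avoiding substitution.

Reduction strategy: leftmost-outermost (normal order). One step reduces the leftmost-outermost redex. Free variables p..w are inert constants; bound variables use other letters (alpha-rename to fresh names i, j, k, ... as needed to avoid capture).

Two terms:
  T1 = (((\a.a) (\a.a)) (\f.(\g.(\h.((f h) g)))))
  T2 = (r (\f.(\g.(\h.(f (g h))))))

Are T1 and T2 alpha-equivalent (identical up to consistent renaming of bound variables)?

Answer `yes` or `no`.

Term 1: (((\a.a) (\a.a)) (\f.(\g.(\h.((f h) g)))))
Term 2: (r (\f.(\g.(\h.(f (g h))))))
Alpha-equivalence: compare structure up to binder renaming.
Result: False

Answer: no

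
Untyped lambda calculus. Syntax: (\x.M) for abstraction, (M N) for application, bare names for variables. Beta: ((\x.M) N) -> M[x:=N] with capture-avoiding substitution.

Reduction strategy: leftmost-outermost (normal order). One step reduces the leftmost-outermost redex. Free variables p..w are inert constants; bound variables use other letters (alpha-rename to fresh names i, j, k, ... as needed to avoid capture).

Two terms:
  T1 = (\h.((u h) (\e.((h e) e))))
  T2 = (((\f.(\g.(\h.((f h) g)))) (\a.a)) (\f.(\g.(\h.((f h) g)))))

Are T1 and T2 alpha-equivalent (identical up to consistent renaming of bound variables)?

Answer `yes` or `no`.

Answer: no

Derivation:
Term 1: (\h.((u h) (\e.((h e) e))))
Term 2: (((\f.(\g.(\h.((f h) g)))) (\a.a)) (\f.(\g.(\h.((f h) g)))))
Alpha-equivalence: compare structure up to binder renaming.
Result: False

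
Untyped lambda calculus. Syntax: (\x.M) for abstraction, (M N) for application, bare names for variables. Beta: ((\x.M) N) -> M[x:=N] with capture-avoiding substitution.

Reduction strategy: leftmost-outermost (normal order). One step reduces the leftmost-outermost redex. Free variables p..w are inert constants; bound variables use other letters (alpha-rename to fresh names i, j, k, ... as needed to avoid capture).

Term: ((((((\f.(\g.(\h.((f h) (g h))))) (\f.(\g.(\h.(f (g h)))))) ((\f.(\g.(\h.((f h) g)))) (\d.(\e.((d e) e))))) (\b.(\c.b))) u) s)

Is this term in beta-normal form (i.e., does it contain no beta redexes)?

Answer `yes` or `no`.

Term: ((((((\f.(\g.(\h.((f h) (g h))))) (\f.(\g.(\h.(f (g h)))))) ((\f.(\g.(\h.((f h) g)))) (\d.(\e.((d e) e))))) (\b.(\c.b))) u) s)
Found 2 beta redex(es).

Answer: no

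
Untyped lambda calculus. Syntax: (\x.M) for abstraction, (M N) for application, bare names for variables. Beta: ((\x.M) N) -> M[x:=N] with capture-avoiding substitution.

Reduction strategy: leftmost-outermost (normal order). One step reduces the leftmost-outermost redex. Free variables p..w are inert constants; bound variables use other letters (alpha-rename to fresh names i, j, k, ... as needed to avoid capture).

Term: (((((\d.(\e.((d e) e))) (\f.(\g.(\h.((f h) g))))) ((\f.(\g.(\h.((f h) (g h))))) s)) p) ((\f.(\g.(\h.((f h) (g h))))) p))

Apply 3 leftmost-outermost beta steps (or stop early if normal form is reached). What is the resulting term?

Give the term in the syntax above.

Answer: ((((\g.(\h.((((\f.(\g.(\h.((f h) (g h))))) s) h) g))) ((\f.(\g.(\h.((f h) (g h))))) s)) p) ((\f.(\g.(\h.((f h) (g h))))) p))

Derivation:
Step 0: (((((\d.(\e.((d e) e))) (\f.(\g.(\h.((f h) g))))) ((\f.(\g.(\h.((f h) (g h))))) s)) p) ((\f.(\g.(\h.((f h) (g h))))) p))
Step 1: ((((\e.(((\f.(\g.(\h.((f h) g)))) e) e)) ((\f.(\g.(\h.((f h) (g h))))) s)) p) ((\f.(\g.(\h.((f h) (g h))))) p))
Step 2: (((((\f.(\g.(\h.((f h) g)))) ((\f.(\g.(\h.((f h) (g h))))) s)) ((\f.(\g.(\h.((f h) (g h))))) s)) p) ((\f.(\g.(\h.((f h) (g h))))) p))
Step 3: ((((\g.(\h.((((\f.(\g.(\h.((f h) (g h))))) s) h) g))) ((\f.(\g.(\h.((f h) (g h))))) s)) p) ((\f.(\g.(\h.((f h) (g h))))) p))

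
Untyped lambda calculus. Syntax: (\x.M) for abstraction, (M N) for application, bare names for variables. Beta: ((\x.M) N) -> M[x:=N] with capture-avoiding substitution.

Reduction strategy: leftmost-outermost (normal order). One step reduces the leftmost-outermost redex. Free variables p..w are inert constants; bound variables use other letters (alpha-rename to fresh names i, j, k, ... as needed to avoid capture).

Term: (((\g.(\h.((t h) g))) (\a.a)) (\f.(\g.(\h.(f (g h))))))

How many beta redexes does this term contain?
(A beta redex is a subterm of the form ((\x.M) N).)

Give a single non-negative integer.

Term: (((\g.(\h.((t h) g))) (\a.a)) (\f.(\g.(\h.(f (g h))))))
  Redex: ((\g.(\h.((t h) g))) (\a.a))
Total redexes: 1

Answer: 1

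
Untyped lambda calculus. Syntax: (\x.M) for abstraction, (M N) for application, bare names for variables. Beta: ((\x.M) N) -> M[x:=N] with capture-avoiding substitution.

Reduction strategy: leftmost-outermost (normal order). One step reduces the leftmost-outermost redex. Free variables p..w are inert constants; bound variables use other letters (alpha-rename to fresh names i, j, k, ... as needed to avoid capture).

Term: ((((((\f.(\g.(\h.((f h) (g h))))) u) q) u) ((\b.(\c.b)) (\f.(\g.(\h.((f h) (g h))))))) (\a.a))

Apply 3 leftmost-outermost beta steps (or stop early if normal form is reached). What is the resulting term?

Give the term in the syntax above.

Answer: ((((u u) (q u)) ((\b.(\c.b)) (\f.(\g.(\h.((f h) (g h))))))) (\a.a))

Derivation:
Step 0: ((((((\f.(\g.(\h.((f h) (g h))))) u) q) u) ((\b.(\c.b)) (\f.(\g.(\h.((f h) (g h))))))) (\a.a))
Step 1: (((((\g.(\h.((u h) (g h)))) q) u) ((\b.(\c.b)) (\f.(\g.(\h.((f h) (g h))))))) (\a.a))
Step 2: ((((\h.((u h) (q h))) u) ((\b.(\c.b)) (\f.(\g.(\h.((f h) (g h))))))) (\a.a))
Step 3: ((((u u) (q u)) ((\b.(\c.b)) (\f.(\g.(\h.((f h) (g h))))))) (\a.a))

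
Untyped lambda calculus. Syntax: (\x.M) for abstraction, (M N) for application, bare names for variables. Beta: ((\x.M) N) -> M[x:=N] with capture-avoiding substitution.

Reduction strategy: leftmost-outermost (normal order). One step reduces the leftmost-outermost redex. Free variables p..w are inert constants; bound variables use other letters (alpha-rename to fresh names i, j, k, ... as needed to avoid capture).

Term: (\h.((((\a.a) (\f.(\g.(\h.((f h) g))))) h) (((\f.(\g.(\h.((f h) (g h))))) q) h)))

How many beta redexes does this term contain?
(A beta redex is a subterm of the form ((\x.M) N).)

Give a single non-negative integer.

Answer: 2

Derivation:
Term: (\h.((((\a.a) (\f.(\g.(\h.((f h) g))))) h) (((\f.(\g.(\h.((f h) (g h))))) q) h)))
  Redex: ((\a.a) (\f.(\g.(\h.((f h) g)))))
  Redex: ((\f.(\g.(\h.((f h) (g h))))) q)
Total redexes: 2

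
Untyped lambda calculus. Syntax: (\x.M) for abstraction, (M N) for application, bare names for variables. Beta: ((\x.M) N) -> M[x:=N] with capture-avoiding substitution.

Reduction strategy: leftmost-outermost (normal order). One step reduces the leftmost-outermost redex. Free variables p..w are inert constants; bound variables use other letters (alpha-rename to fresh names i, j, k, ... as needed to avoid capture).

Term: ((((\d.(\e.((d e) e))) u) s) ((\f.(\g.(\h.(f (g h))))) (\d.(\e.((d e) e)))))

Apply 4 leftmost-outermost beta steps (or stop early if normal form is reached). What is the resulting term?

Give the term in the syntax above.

Answer: (((u s) s) (\g.(\h.(\e.(((g h) e) e)))))

Derivation:
Step 0: ((((\d.(\e.((d e) e))) u) s) ((\f.(\g.(\h.(f (g h))))) (\d.(\e.((d e) e)))))
Step 1: (((\e.((u e) e)) s) ((\f.(\g.(\h.(f (g h))))) (\d.(\e.((d e) e)))))
Step 2: (((u s) s) ((\f.(\g.(\h.(f (g h))))) (\d.(\e.((d e) e)))))
Step 3: (((u s) s) (\g.(\h.((\d.(\e.((d e) e))) (g h)))))
Step 4: (((u s) s) (\g.(\h.(\e.(((g h) e) e)))))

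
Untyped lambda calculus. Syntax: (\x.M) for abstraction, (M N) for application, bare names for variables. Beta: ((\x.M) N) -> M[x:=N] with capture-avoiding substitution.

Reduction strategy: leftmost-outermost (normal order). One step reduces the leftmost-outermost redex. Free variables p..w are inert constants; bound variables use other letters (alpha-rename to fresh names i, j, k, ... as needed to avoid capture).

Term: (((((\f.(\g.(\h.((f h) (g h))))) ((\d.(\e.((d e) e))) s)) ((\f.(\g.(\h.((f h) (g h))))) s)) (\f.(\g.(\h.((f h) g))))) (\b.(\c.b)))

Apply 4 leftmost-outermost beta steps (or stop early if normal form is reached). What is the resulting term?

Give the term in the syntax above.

Step 0: (((((\f.(\g.(\h.((f h) (g h))))) ((\d.(\e.((d e) e))) s)) ((\f.(\g.(\h.((f h) (g h))))) s)) (\f.(\g.(\h.((f h) g))))) (\b.(\c.b)))
Step 1: ((((\g.(\h.((((\d.(\e.((d e) e))) s) h) (g h)))) ((\f.(\g.(\h.((f h) (g h))))) s)) (\f.(\g.(\h.((f h) g))))) (\b.(\c.b)))
Step 2: (((\h.((((\d.(\e.((d e) e))) s) h) (((\f.(\g.(\h.((f h) (g h))))) s) h))) (\f.(\g.(\h.((f h) g))))) (\b.(\c.b)))
Step 3: (((((\d.(\e.((d e) e))) s) (\f.(\g.(\h.((f h) g))))) (((\f.(\g.(\h.((f h) (g h))))) s) (\f.(\g.(\h.((f h) g)))))) (\b.(\c.b)))
Step 4: ((((\e.((s e) e)) (\f.(\g.(\h.((f h) g))))) (((\f.(\g.(\h.((f h) (g h))))) s) (\f.(\g.(\h.((f h) g)))))) (\b.(\c.b)))

Answer: ((((\e.((s e) e)) (\f.(\g.(\h.((f h) g))))) (((\f.(\g.(\h.((f h) (g h))))) s) (\f.(\g.(\h.((f h) g)))))) (\b.(\c.b)))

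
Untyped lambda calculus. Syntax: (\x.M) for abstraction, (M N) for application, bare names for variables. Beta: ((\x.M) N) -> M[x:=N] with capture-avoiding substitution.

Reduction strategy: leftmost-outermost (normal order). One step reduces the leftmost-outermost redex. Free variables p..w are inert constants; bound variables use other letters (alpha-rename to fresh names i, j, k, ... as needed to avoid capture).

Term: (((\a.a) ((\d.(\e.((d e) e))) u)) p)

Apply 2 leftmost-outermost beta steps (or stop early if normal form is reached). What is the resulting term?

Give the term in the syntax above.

Step 0: (((\a.a) ((\d.(\e.((d e) e))) u)) p)
Step 1: (((\d.(\e.((d e) e))) u) p)
Step 2: ((\e.((u e) e)) p)

Answer: ((\e.((u e) e)) p)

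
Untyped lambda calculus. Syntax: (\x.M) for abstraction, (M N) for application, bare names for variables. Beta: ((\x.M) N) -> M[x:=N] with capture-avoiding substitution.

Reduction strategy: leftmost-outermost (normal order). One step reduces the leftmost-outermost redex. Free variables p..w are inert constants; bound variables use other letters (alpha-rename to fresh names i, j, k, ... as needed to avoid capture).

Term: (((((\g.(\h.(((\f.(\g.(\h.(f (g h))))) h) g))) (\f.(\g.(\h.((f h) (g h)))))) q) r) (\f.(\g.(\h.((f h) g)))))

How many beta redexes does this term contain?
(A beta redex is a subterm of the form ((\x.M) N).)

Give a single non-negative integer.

Term: (((((\g.(\h.(((\f.(\g.(\h.(f (g h))))) h) g))) (\f.(\g.(\h.((f h) (g h)))))) q) r) (\f.(\g.(\h.((f h) g)))))
  Redex: ((\g.(\h.(((\f.(\g.(\h.(f (g h))))) h) g))) (\f.(\g.(\h.((f h) (g h))))))
  Redex: ((\f.(\g.(\h.(f (g h))))) h)
Total redexes: 2

Answer: 2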